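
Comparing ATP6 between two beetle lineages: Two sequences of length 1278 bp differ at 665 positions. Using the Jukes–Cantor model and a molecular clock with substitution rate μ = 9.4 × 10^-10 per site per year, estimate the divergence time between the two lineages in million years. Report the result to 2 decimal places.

472.14

p = 665/1278 ≈ 0.520344.
d = −(3/4) ln(1 − 4p/3) = −0.75 ln(1 − 0.693792) = −0.75 ln(0.306208)
  = −0.75 × (-1.183491) = 0.887618 substitutions/site.
Under a molecular clock d = 2μt, so t = d/(2μ) = 0.887618 / (2 × 9.4 × 10^-10) = 472.14 million years.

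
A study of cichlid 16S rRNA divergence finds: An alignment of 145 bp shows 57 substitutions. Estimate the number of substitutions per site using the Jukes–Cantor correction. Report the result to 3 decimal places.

p = 57/145 ≈ 0.393103.
d = −(3/4) ln(1 − 4p/3) = −0.75 ln(1 − 0.524137) = −0.75 ln(0.475863)
  = −0.75 × (-0.742625) = 0.556969 substitutions/site.

0.557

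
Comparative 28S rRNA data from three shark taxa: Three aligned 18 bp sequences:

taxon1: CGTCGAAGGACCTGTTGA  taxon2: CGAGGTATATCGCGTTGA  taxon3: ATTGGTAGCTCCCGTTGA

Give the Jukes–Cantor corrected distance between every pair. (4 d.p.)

d(taxon1,taxon2) = 0.6735, d(taxon1,taxon3) = 0.5482, d(taxon2,taxon3) = 0.4408

taxon1–taxon2: 8/18 sites differ → p ≈ 0.444444, d = −0.75 ln(1 − 0.592592) = 0.673455 ≈ 0.6735.
taxon1–taxon3: 7/18 sites differ → p ≈ 0.388889, d = −0.75 ln(1 − 0.518519) = 0.548166 ≈ 0.5482.
taxon2–taxon3: 6/18 sites differ → p ≈ 0.333333, d = −0.75 ln(1 − 0.444444) = 0.440839 ≈ 0.4408.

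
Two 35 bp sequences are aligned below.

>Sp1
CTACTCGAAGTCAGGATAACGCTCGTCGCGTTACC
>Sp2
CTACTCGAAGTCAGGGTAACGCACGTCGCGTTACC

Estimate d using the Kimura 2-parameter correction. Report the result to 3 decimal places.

0.060

Of 35 sites, 1 differences are transitions and 1 are transversions, so P = 1/35 ≈ 0.028571 and Q = 1/35 ≈ 0.028571.
Under the Kimura two-parameter model, d = −½ ln(1 − 2P − Q) − ¼ ln(1 − 2Q).
1 − 2P − Q = 0.914287, giving −½ ln(0.914287) = 0.044805.
1 − 2Q = 0.942858, giving −¼ ln(0.942858) = 0.014710.
d = 0.044805 + 0.014710 = 0.059515.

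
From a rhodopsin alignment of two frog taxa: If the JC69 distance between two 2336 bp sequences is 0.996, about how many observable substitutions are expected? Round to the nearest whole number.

1288

Invert JC69: p = (3/4)(1 − e^(−4d/3)) = 0.75 × (1 − e^(-1.328)) = 0.75 × (1 − 0.265007) = 0.551245.
Expected differing sites = pL ≈ 0.551245 × 2336 = 1287.70832 ≈ 1288.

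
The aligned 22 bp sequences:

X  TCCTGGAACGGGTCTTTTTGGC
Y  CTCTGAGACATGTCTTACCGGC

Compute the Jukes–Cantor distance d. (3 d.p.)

The sequences differ at 9 of 22 sites (1, 2, 6, 7, 10, 11, 17, 18, 19), so p = 9/22 ≈ 0.409091.
d = −(3/4) ln(1 − 4p/3) = −0.75 ln(1 − 0.545455) = −0.75 ln(0.454545)
  = −0.75 × (-0.788458) = 0.591344 substitutions/site.

0.591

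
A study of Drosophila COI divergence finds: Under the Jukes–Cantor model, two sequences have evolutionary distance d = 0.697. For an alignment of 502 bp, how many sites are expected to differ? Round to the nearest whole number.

Invert JC69: p = (3/4)(1 − e^(−4d/3)) = 0.75 × (1 − e^(-0.929333)) = 0.75 × (1 − 0.394817) = 0.453887.
Expected differing sites = pL ≈ 0.453887 × 502 = 227.851274 ≈ 228.

228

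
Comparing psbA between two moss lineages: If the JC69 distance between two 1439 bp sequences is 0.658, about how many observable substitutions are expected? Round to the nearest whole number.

Invert JC69: p = (3/4)(1 − e^(−4d/3)) = 0.75 × (1 − e^(-0.877333)) = 0.75 × (1 − 0.415891) = 0.438082.
Expected differing sites = pL ≈ 0.438082 × 1439 = 630.399998 ≈ 630.

630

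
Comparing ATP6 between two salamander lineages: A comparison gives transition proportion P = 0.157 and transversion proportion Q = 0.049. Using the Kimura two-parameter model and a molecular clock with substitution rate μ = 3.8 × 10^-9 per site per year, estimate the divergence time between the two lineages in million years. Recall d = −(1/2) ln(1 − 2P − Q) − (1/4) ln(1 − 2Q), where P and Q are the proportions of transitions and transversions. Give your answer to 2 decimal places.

Under the Kimura two-parameter model, d = −½ ln(1 − 2P − Q) − ¼ ln(1 − 2Q).
1 − 2P − Q = 0.637, giving −½ ln(0.637) = 0.225493.
1 − 2Q = 0.902, giving −¼ ln(0.902) = 0.025785.
d = 0.225493 + 0.025785 = 0.251278.
Under a molecular clock d = 2μt, so t = d/(2μ) = 0.251278 / (2 × 3.8 × 10^-9) = 33.06 million years.

33.06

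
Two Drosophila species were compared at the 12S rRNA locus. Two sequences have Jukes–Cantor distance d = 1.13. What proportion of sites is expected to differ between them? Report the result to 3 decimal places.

p = (3/4)(1 − e^(−4d/3)) = 0.75 × (1 − e^(-1.506667)) = 0.75 × (1 − 0.221647) = 0.583765.

0.584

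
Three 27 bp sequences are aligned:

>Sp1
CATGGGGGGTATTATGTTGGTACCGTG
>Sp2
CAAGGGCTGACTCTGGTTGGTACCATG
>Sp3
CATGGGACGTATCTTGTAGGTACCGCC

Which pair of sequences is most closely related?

Sp1 and Sp3

Sp1–Sp2: 9/27 differ, p = 0.333, d = 0.441.
Sp1–Sp3: 7/27 differ, p = 0.259, d = 0.318.
Sp2–Sp3: 10/27 differ, p = 0.370, d = 0.511.
The smallest distance is between Sp1 and Sp3.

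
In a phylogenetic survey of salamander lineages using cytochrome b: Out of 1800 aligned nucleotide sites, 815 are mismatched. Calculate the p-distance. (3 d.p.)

0.453

p = 815/1800 = 0.452777… ≈ 0.453 (to 3 d.p.).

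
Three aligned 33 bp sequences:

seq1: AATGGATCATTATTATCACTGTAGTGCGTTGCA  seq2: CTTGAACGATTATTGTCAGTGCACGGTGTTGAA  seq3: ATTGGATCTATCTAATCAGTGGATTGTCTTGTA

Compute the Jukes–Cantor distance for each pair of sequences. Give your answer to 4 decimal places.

d(seq1,seq2) = 0.4975, d(seq1,seq3) = 0.4408, d(seq2,seq3) = 0.6254

seq1–seq2: 12/33 sites differ → p ≈ 0.363636, d = −0.75 ln(1 − 0.484848) = 0.497470 ≈ 0.4975.
seq1–seq3: 11/33 sites differ → p ≈ 0.333333, d = −0.75 ln(1 − 0.444444) = 0.440839 ≈ 0.4408.
seq2–seq3: 14/33 sites differ → p ≈ 0.424242, d = −0.75 ln(1 − 0.565656) = 0.625439 ≈ 0.6254.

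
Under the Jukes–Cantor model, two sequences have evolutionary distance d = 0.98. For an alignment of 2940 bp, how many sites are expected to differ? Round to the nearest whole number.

Invert JC69: p = (3/4)(1 − e^(−4d/3)) = 0.75 × (1 − e^(-1.306667)) = 0.75 × (1 − 0.270721) = 0.546959.
Expected differing sites = pL ≈ 0.546959 × 2940 = 1608.05946 ≈ 1608.

1608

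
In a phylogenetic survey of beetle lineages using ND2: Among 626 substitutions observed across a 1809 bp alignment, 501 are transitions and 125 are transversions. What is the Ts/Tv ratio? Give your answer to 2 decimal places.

4.01

R = 501/125 = 4.008 ≈ 4.01 (to 2 d.p.).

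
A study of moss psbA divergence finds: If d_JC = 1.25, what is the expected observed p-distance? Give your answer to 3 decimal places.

p = (3/4)(1 − e^(−4d/3)) = 0.75 × (1 − e^(-1.666667)) = 0.75 × (1 − 0.188876) = 0.608343.

0.608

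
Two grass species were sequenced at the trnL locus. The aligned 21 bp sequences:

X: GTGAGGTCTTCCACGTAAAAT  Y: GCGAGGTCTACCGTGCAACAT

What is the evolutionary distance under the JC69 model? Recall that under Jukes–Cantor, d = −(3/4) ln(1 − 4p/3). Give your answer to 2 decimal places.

The sequences differ at 6 of 21 sites (2, 10, 13, 14, 16, 19), so p = 6/21 ≈ 0.285714.
d = −(3/4) ln(1 − 4p/3) = −0.75 ln(1 − 0.380952) = −0.75 ln(0.619048)
  = −0.75 × (-0.479572) = 0.359679 substitutions/site.

0.36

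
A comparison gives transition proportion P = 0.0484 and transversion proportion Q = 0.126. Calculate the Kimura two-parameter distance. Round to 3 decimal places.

Under the Kimura two-parameter model, d = −½ ln(1 − 2P − Q) − ¼ ln(1 − 2Q).
1 − 2P − Q = 0.7772, giving −½ ln(0.7772) = 0.126029.
1 − 2Q = 0.748, giving −¼ ln(0.748) = 0.072588.
d = 0.126029 + 0.072588 = 0.198617.

0.199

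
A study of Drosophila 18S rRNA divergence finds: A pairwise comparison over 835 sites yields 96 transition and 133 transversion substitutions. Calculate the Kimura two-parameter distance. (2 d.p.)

0.34

P = 96/835 ≈ 0.11497 and Q = 133/835 ≈ 0.159281.
Under the Kimura two-parameter model, d = −½ ln(1 − 2P − Q) − ¼ ln(1 − 2Q).
1 − 2P − Q = 0.610779, giving −½ ln(0.610779) = 0.246510.
1 − 2Q = 0.681438, giving −¼ ln(0.681438) = 0.095888.
d = 0.246510 + 0.095888 = 0.342398.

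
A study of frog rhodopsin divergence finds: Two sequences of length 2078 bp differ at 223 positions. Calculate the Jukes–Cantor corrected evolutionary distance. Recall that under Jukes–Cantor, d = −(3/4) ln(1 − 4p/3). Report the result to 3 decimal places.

p = 223/2078 ≈ 0.107315.
d = −(3/4) ln(1 − 4p/3) = −0.75 ln(1 − 0.143087) = −0.75 ln(0.856913)
  = −0.75 × (-0.154419) = 0.115814 substitutions/site.

0.116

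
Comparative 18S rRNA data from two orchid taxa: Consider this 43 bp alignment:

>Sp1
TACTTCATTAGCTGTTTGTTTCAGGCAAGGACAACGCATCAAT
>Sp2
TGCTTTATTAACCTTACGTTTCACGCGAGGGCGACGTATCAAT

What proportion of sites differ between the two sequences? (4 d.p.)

The sequences differ at 12 of 43 positions.
p = 12/43 = 0.279069… ≈ 0.2791 (to 4 d.p.).

0.2791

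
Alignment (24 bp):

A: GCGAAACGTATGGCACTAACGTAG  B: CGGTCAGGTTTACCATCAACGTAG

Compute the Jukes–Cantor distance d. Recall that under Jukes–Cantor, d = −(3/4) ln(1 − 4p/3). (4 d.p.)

The sequences differ at 10 of 24 sites (1, 2, 4, 5, 7, 10, 12, 13, 16, 17), so p = 10/24 ≈ 0.416667.
d = −(3/4) ln(1 − 4p/3) = −0.75 ln(1 − 0.555556) = −0.75 ln(0.444444)
  = −0.75 × (-0.810931) = 0.608198 substitutions/site.

0.6082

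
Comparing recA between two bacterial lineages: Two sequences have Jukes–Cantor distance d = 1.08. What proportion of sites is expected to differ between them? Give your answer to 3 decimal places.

0.572

p = (3/4)(1 − e^(−4d/3)) = 0.75 × (1 − e^(-1.44)) = 0.75 × (1 − 0.236928) = 0.572304.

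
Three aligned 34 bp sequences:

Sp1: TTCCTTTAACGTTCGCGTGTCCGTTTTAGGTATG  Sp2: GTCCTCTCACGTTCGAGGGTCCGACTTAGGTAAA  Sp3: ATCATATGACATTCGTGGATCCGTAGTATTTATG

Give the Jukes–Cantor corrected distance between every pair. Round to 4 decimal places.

d(Sp1,Sp2) = 0.3265, d(Sp1,Sp3) = 0.4770, d(Sp2,Sp3) = 0.5972

Sp1–Sp2: 9/34 sites differ → p ≈ 0.264706, d = −0.75 ln(1 − 0.352941) = 0.326488 ≈ 0.3265.
Sp1–Sp3: 12/34 sites differ → p ≈ 0.352941, d = −0.75 ln(1 − 0.470588) = 0.476991 ≈ 0.4770.
Sp2–Sp3: 14/34 sites differ → p ≈ 0.411765, d = −0.75 ln(1 − 0.54902) = 0.597249 ≈ 0.5972.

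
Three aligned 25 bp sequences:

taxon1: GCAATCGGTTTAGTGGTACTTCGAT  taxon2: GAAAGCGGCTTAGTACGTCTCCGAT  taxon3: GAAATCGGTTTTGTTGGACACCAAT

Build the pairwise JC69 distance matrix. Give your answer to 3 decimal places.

d(taxon1,taxon2) = 0.417, d(taxon1,taxon3) = 0.351, d(taxon2,taxon3) = 0.417

taxon1–taxon2: 8/25 sites differ → p = 0.32, d = −0.75 ln(1 − 0.426667) = 0.417216 ≈ 0.417.
taxon1–taxon3: 7/25 sites differ → p = 0.28, d = −0.75 ln(1 − 0.373333) = 0.350505 ≈ 0.351.
taxon2–taxon3: 8/25 sites differ → p = 0.32, d = −0.75 ln(1 − 0.426667) = 0.417216 ≈ 0.417.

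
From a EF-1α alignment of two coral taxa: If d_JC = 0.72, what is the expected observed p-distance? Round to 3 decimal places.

0.463

p = (3/4)(1 − e^(−4d/3)) = 0.75 × (1 − e^(-0.96)) = 0.75 × (1 − 0.382893) = 0.462830.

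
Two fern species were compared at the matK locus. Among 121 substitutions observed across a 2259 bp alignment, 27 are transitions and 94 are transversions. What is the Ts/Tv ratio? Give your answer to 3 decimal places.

0.287

R = 27/94 = 0.287234… ≈ 0.287 (to 3 d.p.).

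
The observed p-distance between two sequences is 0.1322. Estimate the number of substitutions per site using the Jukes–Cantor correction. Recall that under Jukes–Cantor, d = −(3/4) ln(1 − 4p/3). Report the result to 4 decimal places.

d = −(3/4) ln(1 − 4p/3) = −0.75 ln(1 − 0.176267) = −0.75 ln(0.823733)
  = −0.75 × (-0.193909) = 0.145432 substitutions/site.

0.1454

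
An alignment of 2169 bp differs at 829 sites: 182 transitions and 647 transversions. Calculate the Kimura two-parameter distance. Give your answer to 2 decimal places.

P = 182/2169 ≈ 0.08391 and Q = 647/2169 ≈ 0.298294.
Under the Kimura two-parameter model, d = −½ ln(1 − 2P − Q) − ¼ ln(1 − 2Q).
1 − 2P − Q = 0.533886, giving −½ ln(0.533886) = 0.313786.
1 − 2Q = 0.403412, giving −¼ ln(0.403412) = 0.226949.
d = 0.313786 + 0.226949 = 0.540735.

0.54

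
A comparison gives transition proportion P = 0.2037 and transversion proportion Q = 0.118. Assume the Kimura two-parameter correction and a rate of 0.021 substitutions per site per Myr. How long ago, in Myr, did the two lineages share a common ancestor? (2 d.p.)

Under the Kimura two-parameter model, d = −½ ln(1 − 2P − Q) − ¼ ln(1 − 2Q).
1 − 2P − Q = 0.4746, giving −½ ln(0.4746) = 0.372641.
1 − 2Q = 0.764, giving −¼ ln(0.764) = 0.067297.
d = 0.372641 + 0.067297 = 0.439938.
Under a molecular clock d = 2μt, so t = d/(2μ) = 0.439938 / (2 × 0.021) = 10.47 Myr.

10.47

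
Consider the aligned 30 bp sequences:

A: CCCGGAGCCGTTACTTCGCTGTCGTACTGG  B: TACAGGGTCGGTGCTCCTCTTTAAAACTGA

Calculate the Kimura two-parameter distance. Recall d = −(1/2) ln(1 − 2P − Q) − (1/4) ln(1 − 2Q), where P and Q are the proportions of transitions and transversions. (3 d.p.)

Of 30 sites, 8 differences are transitions and 6 are transversions, so P = 8/30 ≈ 0.266667 and Q = 6/30 = 0.2.
Under the Kimura two-parameter model, d = −½ ln(1 − 2P − Q) − ¼ ln(1 − 2Q).
1 − 2P − Q = 0.266666, giving −½ ln(0.266666) = 0.660879.
1 − 2Q = 0.6, giving −¼ ln(0.6) = 0.127706.
d = 0.660879 + 0.127706 = 0.788585.

0.789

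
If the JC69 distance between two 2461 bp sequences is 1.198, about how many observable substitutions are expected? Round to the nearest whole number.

1472

Invert JC69: p = (3/4)(1 − e^(−4d/3)) = 0.75 × (1 − e^(-1.597333)) = 0.75 × (1 − 0.202436) = 0.598173.
Expected differing sites = pL ≈ 0.598173 × 2461 = 1472.103753 ≈ 1472.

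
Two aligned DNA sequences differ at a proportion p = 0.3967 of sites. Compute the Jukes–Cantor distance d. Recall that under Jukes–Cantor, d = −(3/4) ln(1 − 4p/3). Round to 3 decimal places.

d = −(3/4) ln(1 − 4p/3) = −0.75 ln(1 − 0.528933) = −0.75 ln(0.471067)
  = −0.75 × (-0.752755) = 0.564566 substitutions/site.

0.565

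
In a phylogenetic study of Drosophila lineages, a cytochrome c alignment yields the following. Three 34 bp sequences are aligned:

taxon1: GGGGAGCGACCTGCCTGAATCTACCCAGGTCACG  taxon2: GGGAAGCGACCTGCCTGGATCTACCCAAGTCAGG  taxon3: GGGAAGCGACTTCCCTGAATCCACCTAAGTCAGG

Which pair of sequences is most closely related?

taxon1 and taxon2

taxon1–taxon2: 4/34 differ, p = 0.118, d = 0.128.
taxon1–taxon3: 7/34 differ, p = 0.206, d = 0.241.
taxon2–taxon3: 5/34 differ, p = 0.147, d = 0.164.
The smallest distance is between taxon1 and taxon2.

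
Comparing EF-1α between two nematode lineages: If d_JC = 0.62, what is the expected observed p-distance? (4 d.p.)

p = (3/4)(1 − e^(−4d/3)) = 0.75 × (1 − e^(-0.826667)) = 0.75 × (1 − 0.437505) = 0.421871.

0.4219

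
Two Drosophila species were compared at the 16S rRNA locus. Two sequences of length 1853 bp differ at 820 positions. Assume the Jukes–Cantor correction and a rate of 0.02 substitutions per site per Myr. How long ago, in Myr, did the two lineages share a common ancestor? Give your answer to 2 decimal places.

p = 820/1853 ≈ 0.442526.
d = −(3/4) ln(1 − 4p/3) = −0.75 ln(1 − 0.590035) = −0.75 ln(0.409965)
  = −0.75 × (-0.891683) = 0.668762 substitutions/site.
Under a molecular clock d = 2μt, so t = d/(2μ) = 0.668762 / (2 × 0.02) = 16.72 Myr.

16.72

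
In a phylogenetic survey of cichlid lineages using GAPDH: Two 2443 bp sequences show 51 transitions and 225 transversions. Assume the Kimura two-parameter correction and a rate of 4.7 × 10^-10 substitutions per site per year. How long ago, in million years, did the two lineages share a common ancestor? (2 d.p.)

P = 51/2443 ≈ 0.020876 and Q = 225/2443 ≈ 0.0921.
Under the Kimura two-parameter model, d = −½ ln(1 − 2P − Q) − ¼ ln(1 − 2Q).
1 − 2P − Q = 0.866148, giving −½ ln(0.866148) = 0.071850.
1 − 2Q = 0.8158, giving −¼ ln(0.8158) = 0.050897.
d = 0.071850 + 0.050897 = 0.122747.
Under a molecular clock d = 2μt, so t = d/(2μ) = 0.122747 / (2 × 4.7 × 10^-10) = 130.58 million years.

130.58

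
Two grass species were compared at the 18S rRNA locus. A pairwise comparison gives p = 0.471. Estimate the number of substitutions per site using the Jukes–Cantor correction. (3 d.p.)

d = −(3/4) ln(1 − 4p/3) = −0.75 ln(1 − 0.628) = −0.75 ln(0.372)
  = −0.75 × (-0.988861) = 0.741646 substitutions/site.

0.742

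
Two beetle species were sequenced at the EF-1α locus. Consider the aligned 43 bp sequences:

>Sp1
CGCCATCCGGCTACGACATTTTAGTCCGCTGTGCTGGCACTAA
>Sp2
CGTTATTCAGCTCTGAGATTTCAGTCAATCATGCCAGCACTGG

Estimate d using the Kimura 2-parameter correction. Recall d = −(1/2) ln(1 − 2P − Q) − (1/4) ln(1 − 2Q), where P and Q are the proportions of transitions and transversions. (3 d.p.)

Of 43 sites, 14 differences are transitions and 3 are transversions, so P = 14/43 ≈ 0.325581 and Q = 3/43 ≈ 0.069767.
Under the Kimura two-parameter model, d = −½ ln(1 − 2P − Q) − ¼ ln(1 − 2Q).
1 − 2P − Q = 0.279071, giving −½ ln(0.279071) = 0.638145.
1 − 2Q = 0.860466, giving −¼ ln(0.860466) = 0.037570.
d = 0.638145 + 0.037570 = 0.675715.

0.676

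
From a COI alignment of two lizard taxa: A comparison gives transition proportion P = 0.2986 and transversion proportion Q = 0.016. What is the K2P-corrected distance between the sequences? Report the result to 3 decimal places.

0.483

Under the Kimura two-parameter model, d = −½ ln(1 − 2P − Q) − ¼ ln(1 − 2Q).
1 − 2P − Q = 0.3868, giving −½ ln(0.3868) = 0.474924.
1 − 2Q = 0.968, giving −¼ ln(0.968) = 0.008131.
d = 0.474924 + 0.008131 = 0.483055.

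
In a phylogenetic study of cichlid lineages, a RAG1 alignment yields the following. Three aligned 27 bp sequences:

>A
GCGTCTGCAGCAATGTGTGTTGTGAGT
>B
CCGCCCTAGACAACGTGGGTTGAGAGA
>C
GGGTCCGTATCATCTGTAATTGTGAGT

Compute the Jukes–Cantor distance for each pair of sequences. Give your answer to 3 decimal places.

A–B: 11/27 sites differ → p ≈ 0.407407, d = −0.75 ln(1 − 0.543209) = 0.587647 ≈ 0.588.
A–C: 11/27 sites differ → p ≈ 0.407407, d = −0.75 ln(1 − 0.543209) = 0.587647 ≈ 0.588.
B–C: 15/27 sites differ → p ≈ 0.555556, d = −0.75 ln(1 − 0.740741) = 1.012446 ≈ 1.012.

d(A,B) = 0.588, d(A,C) = 0.588, d(B,C) = 1.012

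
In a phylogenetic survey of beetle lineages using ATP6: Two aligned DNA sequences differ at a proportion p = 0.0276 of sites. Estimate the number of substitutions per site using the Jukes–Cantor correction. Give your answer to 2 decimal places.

d = −(3/4) ln(1 − 4p/3) = −0.75 ln(1 − 0.0368) = −0.75 ln(0.9632)
  = −0.75 × (-0.037494) = 0.028121 substitutions/site.

0.03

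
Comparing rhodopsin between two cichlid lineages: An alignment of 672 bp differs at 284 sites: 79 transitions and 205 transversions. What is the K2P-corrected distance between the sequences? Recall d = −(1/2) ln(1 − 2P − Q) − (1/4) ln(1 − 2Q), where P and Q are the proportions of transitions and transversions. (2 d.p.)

0.62

P = 79/672 ≈ 0.11756 and Q = 205/672 ≈ 0.30506.
Under the Kimura two-parameter model, d = −½ ln(1 − 2P − Q) − ¼ ln(1 − 2Q).
1 − 2P − Q = 0.45982, giving −½ ln(0.45982) = 0.388460.
1 − 2Q = 0.38988, giving −¼ ln(0.38988) = 0.235479.
d = 0.388460 + 0.235479 = 0.623939.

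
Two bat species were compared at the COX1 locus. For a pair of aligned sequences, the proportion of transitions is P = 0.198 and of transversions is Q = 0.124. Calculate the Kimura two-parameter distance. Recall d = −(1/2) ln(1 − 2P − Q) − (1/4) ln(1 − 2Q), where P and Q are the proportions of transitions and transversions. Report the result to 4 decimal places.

Under the Kimura two-parameter model, d = −½ ln(1 − 2P − Q) − ¼ ln(1 − 2Q).
1 − 2P − Q = 0.48, giving −½ ln(0.48) = 0.366985.
1 − 2Q = 0.752, giving −¼ ln(0.752) = 0.071255.
d = 0.366985 + 0.071255 = 0.438240.

0.4382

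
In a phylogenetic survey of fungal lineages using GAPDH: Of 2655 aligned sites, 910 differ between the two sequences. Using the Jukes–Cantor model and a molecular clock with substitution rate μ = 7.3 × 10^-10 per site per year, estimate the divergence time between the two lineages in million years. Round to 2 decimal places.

p = 910/2655 ≈ 0.34275.
d = −(3/4) ln(1 − 4p/3) = −0.75 ln(1 − 0.457) = −0.75 ln(0.543)
  = −0.75 × (-0.610646) = 0.457985 substitutions/site.
Under a molecular clock d = 2μt, so t = d/(2μ) = 0.457985 / (2 × 7.3 × 10^-10) = 313.69 million years.

313.69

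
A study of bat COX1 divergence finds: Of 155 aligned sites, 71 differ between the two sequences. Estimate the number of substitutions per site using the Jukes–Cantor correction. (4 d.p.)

0.7077

p = 71/155 ≈ 0.458065.
d = −(3/4) ln(1 − 4p/3) = −0.75 ln(1 − 0.610753) = −0.75 ln(0.389247)
  = −0.75 × (-0.943541) = 0.707656 substitutions/site.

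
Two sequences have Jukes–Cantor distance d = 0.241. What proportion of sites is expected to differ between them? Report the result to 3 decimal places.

0.206

p = (3/4)(1 − e^(−4d/3)) = 0.75 × (1 − e^(-0.321333)) = 0.75 × (1 − 0.725182) = 0.206114.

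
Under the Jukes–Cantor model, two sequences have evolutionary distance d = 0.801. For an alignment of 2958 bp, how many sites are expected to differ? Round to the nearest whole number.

1456

Invert JC69: p = (3/4)(1 − e^(−4d/3)) = 0.75 × (1 − e^(-1.068)) = 0.75 × (1 − 0.343695) = 0.492229.
Expected differing sites = pL ≈ 0.492229 × 2958 = 1456.013382 ≈ 1456.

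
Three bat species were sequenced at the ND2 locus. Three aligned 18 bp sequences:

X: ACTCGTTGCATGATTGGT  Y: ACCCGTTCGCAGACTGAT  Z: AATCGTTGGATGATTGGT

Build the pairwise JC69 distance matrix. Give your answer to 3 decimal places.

X–Y: 7/18 sites differ → p ≈ 0.388889, d = −0.75 ln(1 − 0.518519) = 0.548166 ≈ 0.548.
X–Z: 2/18 sites differ → p ≈ 0.111111, d = −0.75 ln(1 − 0.148148) = 0.120257 ≈ 0.120.
Y–Z: 7/18 sites differ → p ≈ 0.388889, d = −0.75 ln(1 − 0.518519) = 0.548166 ≈ 0.548.

d(X,Y) = 0.548, d(X,Z) = 0.120, d(Y,Z) = 0.548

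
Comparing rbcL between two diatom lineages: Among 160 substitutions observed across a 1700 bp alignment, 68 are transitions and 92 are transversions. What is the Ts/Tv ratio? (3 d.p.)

R = 68/92 = 0.739130… ≈ 0.739 (to 3 d.p.).

0.739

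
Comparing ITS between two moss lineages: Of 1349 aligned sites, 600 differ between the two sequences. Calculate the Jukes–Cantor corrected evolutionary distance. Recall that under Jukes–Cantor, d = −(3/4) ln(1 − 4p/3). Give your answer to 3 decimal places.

p = 600/1349 ≈ 0.444774.
d = −(3/4) ln(1 − 4p/3) = −0.75 ln(1 − 0.593032) = −0.75 ln(0.406968)
  = −0.75 × (-0.899021) = 0.674266 substitutions/site.

0.674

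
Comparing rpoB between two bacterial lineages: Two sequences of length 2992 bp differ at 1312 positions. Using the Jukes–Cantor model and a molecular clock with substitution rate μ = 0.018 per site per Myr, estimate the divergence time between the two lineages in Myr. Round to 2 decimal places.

18.31

p = 1312/2992 ≈ 0.438503.
d = −(3/4) ln(1 − 4p/3) = −0.75 ln(1 − 0.584671) = −0.75 ln(0.415329)
  = −0.75 × (-0.878684) = 0.659013 substitutions/site.
Under a molecular clock d = 2μt, so t = d/(2μ) = 0.659013 / (2 × 0.018) = 18.31 Myr.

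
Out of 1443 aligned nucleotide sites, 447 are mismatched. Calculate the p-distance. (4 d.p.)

0.3098

p = 447/1443 = 0.309771… ≈ 0.3098 (to 4 d.p.).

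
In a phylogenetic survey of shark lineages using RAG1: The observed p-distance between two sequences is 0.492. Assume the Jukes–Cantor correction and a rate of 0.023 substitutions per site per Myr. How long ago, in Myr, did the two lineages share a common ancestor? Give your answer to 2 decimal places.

d = −(3/4) ln(1 − 4p/3) = −0.75 ln(1 − 0.656) = −0.75 ln(0.344)
  = −0.75 × (-1.067114) = 0.800336 substitutions/site.
Under a molecular clock d = 2μt, so t = d/(2μ) = 0.800336 / (2 × 0.023) = 17.40 Myr.

17.40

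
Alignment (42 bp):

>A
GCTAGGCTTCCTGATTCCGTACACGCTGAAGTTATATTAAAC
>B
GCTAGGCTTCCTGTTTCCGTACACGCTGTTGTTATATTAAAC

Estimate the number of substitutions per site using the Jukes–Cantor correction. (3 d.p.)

The sequences differ at 3 of 42 sites (14, 29, 30), so p = 3/42 ≈ 0.071429.
d = −(3/4) ln(1 − 4p/3) = −0.75 ln(1 − 0.095239) = −0.75 ln(0.904761)
  = −0.75 × (-0.100084) = 0.075063 substitutions/site.

0.075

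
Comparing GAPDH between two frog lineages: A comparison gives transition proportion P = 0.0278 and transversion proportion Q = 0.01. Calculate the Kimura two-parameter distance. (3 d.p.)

Under the Kimura two-parameter model, d = −½ ln(1 − 2P − Q) − ¼ ln(1 − 2Q).
1 − 2P − Q = 0.9344, giving −½ ln(0.9344) = 0.033925.
1 − 2Q = 0.98, giving −¼ ln(0.98) = 0.005051.
d = 0.033925 + 0.005051 = 0.038976.

0.039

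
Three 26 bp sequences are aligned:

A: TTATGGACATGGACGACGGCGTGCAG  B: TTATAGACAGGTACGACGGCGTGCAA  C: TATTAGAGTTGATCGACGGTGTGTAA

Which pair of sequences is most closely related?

A and B

A–B: 4/26 differ, p = 0.154, d = 0.172.
A–C: 10/26 differ, p = 0.385, d = 0.539.
B–C: 9/26 differ, p = 0.346, d = 0.464.
The smallest distance is between A and B.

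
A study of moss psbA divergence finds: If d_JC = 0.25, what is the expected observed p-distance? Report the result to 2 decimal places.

p = (3/4)(1 − e^(−4d/3)) = 0.75 × (1 − e^(-0.333333)) = 0.75 × (1 − 0.716532) = 0.212601.

0.21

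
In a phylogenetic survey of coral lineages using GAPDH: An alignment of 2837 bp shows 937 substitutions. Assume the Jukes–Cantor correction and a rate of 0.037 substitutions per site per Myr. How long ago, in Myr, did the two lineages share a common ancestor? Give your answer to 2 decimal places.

5.88

p = 937/2837 ≈ 0.330278.
d = −(3/4) ln(1 − 4p/3) = −0.75 ln(1 − 0.440371) = −0.75 ln(0.559629)
  = −0.75 × (-0.580481) = 0.435361 substitutions/site.
Under a molecular clock d = 2μt, so t = d/(2μ) = 0.435361 / (2 × 0.037) = 5.88 Myr.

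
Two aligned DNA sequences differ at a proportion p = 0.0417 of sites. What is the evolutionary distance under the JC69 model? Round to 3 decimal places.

d = −(3/4) ln(1 − 4p/3) = −0.75 ln(1 − 0.0556) = −0.75 ln(0.9444)
  = −0.75 × (-0.057205) = 0.042904 substitutions/site.

0.043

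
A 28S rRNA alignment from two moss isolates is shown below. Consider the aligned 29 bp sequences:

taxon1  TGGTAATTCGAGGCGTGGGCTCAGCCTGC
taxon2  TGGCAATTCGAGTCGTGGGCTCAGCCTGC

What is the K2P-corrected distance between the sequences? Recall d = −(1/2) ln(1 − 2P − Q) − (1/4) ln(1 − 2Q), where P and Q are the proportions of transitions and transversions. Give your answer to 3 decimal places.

Of 29 sites, 1 differences are transitions and 1 are transversions, so P = 1/29 ≈ 0.034483 and Q = 1/29 ≈ 0.034483.
Under the Kimura two-parameter model, d = −½ ln(1 − 2P − Q) − ¼ ln(1 − 2Q).
1 − 2P − Q = 0.896551, giving −½ ln(0.896551) = 0.054600.
1 − 2Q = 0.931034, giving −¼ ln(0.931034) = 0.017865.
d = 0.054600 + 0.017865 = 0.072465.

0.072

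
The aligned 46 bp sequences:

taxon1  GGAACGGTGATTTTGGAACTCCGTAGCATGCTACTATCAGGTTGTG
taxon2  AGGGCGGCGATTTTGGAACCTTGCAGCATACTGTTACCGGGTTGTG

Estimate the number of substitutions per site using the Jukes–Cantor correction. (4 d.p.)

The sequences differ at 13 of 46 sites, so p = 13/46 ≈ 0.282609.
d = −(3/4) ln(1 − 4p/3) = −0.75 ln(1 − 0.376812) = −0.75 ln(0.623188)
  = −0.75 × (-0.472907) = 0.354680 substitutions/site.

0.3547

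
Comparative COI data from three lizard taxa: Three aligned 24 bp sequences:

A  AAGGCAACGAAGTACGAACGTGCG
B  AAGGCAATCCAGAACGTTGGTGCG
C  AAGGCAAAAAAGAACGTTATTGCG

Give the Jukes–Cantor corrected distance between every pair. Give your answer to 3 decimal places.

A–B: 7/24 sites differ → p ≈ 0.291667, d = −0.75 ln(1 − 0.388889) = 0.369358 ≈ 0.369.
A–C: 7/24 sites differ → p ≈ 0.291667, d = −0.75 ln(1 − 0.388889) = 0.369358 ≈ 0.369.
B–C: 5/24 sites differ → p ≈ 0.208333, d = −0.75 ln(1 − 0.277777) = 0.244066 ≈ 0.244.

d(A,B) = 0.369, d(A,C) = 0.369, d(B,C) = 0.244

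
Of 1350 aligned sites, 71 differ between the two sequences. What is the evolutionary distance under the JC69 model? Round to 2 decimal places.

p = 71/1350 ≈ 0.052593.
d = −(3/4) ln(1 − 4p/3) = −0.75 ln(1 − 0.070124) = −0.75 ln(0.929876)
  = −0.75 × (-0.072704) = 0.054528 substitutions/site.

0.05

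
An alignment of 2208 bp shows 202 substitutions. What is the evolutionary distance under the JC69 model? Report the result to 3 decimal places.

p = 202/2208 ≈ 0.091486.
d = −(3/4) ln(1 − 4p/3) = −0.75 ln(1 − 0.121981) = −0.75 ln(0.878019)
  = −0.75 × (-0.130087) = 0.097565 substitutions/site.

0.098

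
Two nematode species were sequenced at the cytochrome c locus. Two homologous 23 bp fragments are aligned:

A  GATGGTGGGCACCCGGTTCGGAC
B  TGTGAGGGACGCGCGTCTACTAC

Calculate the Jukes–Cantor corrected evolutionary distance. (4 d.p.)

The sequences differ at 12 of 23 sites, so p = 12/23 ≈ 0.521739.
d = −(3/4) ln(1 − 4p/3) = −0.75 ln(1 − 0.695652) = −0.75 ln(0.304348)
  = −0.75 × (-1.189583) = 0.892187 substitutions/site.

0.8922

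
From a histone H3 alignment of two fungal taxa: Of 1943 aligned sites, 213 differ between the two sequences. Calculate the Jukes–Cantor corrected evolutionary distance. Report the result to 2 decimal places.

p = 213/1943 ≈ 0.109624.
d = −(3/4) ln(1 − 4p/3) = −0.75 ln(1 − 0.146165) = −0.75 ln(0.853835)
  = −0.75 × (-0.158017) = 0.118513 substitutions/site.

0.12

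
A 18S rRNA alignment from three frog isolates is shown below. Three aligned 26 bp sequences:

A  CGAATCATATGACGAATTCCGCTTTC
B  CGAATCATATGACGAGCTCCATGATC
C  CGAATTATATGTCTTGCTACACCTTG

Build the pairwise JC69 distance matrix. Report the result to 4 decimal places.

A–B: 6/26 sites differ → p ≈ 0.230769, d = −0.75 ln(1 − 0.307692) = 0.275793 ≈ 0.2758.
A–C: 10/26 sites differ → p ≈ 0.384615, d = −0.75 ln(1 − 0.51282) = 0.539341 ≈ 0.5393.
B–C: 9/26 sites differ → p ≈ 0.346154, d = −0.75 ln(1 − 0.461539) = 0.464280 ≈ 0.4643.

d(A,B) = 0.2758, d(A,C) = 0.5393, d(B,C) = 0.4643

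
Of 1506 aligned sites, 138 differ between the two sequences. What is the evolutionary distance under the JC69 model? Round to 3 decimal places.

0.098

p = 138/1506 ≈ 0.091633.
d = −(3/4) ln(1 − 4p/3) = −0.75 ln(1 − 0.122177) = −0.75 ln(0.877823)
  = −0.75 × (-0.130310) = 0.097733 substitutions/site.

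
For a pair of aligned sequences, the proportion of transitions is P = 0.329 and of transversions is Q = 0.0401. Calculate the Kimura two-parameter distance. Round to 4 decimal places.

Under the Kimura two-parameter model, d = −½ ln(1 − 2P − Q) − ¼ ln(1 − 2Q).
1 − 2P − Q = 0.3019, giving −½ ln(0.3019) = 0.598830.
1 − 2Q = 0.9198, giving −¼ ln(0.9198) = 0.020900.
d = 0.598830 + 0.020900 = 0.619730.

0.6197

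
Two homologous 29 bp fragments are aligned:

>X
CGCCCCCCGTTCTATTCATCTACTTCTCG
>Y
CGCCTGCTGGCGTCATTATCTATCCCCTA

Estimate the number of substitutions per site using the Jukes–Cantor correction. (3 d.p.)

The sequences differ at 15 of 29 sites, so p = 15/29 ≈ 0.517241.
d = −(3/4) ln(1 − 4p/3) = −0.75 ln(1 − 0.689655) = −0.75 ln(0.310345)
  = −0.75 × (-1.170071) = 0.877553 substitutions/site.

0.878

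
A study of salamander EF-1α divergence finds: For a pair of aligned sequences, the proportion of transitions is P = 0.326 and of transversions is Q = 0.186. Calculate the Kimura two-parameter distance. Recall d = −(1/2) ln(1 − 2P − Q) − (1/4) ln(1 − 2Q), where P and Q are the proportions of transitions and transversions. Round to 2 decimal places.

1.03

Under the Kimura two-parameter model, d = −½ ln(1 − 2P − Q) − ¼ ln(1 − 2Q).
1 − 2P − Q = 0.162, giving −½ ln(0.162) = 0.910079.
1 − 2Q = 0.628, giving −¼ ln(0.628) = 0.116304.
d = 0.910079 + 0.116304 = 1.026383.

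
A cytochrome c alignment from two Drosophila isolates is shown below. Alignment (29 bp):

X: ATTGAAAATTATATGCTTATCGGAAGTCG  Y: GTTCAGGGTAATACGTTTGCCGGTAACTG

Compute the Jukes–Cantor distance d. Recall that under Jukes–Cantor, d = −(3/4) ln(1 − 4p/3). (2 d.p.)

0.77

The sequences differ at 14 of 29 sites, so p = 14/29 ≈ 0.482759.
d = −(3/4) ln(1 − 4p/3) = −0.75 ln(1 − 0.643679) = −0.75 ln(0.356321)
  = −0.75 × (-1.031923) = 0.773942 substitutions/site.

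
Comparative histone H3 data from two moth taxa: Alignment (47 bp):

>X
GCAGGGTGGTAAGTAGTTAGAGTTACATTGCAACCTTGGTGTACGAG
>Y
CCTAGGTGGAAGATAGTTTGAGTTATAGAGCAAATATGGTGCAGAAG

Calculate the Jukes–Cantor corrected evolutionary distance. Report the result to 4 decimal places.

0.4537

The sequences differ at 16 of 47 sites, so p = 16/47 ≈ 0.340426.
d = −(3/4) ln(1 − 4p/3) = −0.75 ln(1 − 0.453901) = −0.75 ln(0.546099)
  = −0.75 × (-0.604955) = 0.453716 substitutions/site.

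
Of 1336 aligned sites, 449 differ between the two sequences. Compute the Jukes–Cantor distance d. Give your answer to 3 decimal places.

0.446

p = 449/1336 ≈ 0.336078.
d = −(3/4) ln(1 − 4p/3) = −0.75 ln(1 − 0.448104) = −0.75 ln(0.551896)
  = −0.75 × (-0.594396) = 0.445797 substitutions/site.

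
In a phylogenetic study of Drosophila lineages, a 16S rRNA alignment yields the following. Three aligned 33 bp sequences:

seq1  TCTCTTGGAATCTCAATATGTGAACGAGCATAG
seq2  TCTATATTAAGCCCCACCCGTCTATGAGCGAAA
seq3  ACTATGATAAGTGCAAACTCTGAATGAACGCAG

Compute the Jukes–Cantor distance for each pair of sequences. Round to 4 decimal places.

d(seq1,seq2) = 0.7798, d(seq1,seq3) = 0.6987, d(seq2,seq3) = 0.6254

seq1–seq2: 16/33 sites differ → p ≈ 0.484848, d = −0.75 ln(1 − 0.646464) = 0.779827 ≈ 0.7798.
seq1–seq3: 15/33 sites differ → p ≈ 0.454545, d = −0.75 ln(1 − 0.60606) = 0.698667 ≈ 0.6987.
seq2–seq3: 14/33 sites differ → p ≈ 0.424242, d = −0.75 ln(1 − 0.565656) = 0.625439 ≈ 0.6254.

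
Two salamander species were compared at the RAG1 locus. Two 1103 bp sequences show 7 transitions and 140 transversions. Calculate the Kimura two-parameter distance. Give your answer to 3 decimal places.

0.148

P = 7/1103 ≈ 0.006346 and Q = 140/1103 ≈ 0.126927.
Under the Kimura two-parameter model, d = −½ ln(1 − 2P − Q) − ¼ ln(1 − 2Q).
1 − 2P − Q = 0.860381, giving −½ ln(0.860381) = 0.075190.
1 − 2Q = 0.746146, giving −¼ ln(0.746146) = 0.073208.
d = 0.075190 + 0.073208 = 0.148398.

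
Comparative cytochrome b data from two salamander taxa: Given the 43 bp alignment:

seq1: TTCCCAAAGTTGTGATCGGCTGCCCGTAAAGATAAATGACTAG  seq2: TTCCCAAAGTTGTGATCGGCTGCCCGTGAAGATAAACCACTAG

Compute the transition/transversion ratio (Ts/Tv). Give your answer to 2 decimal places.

Transitions are A↔G and C↔T; transversions are all other mismatches.
Transitions: 2. Transversions: 1.
R = 2/1 = 2.00.

2.00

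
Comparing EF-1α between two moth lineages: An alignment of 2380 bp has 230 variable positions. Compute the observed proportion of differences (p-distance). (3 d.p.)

p = 230/2380 = 0.096638… ≈ 0.097 (to 3 d.p.).

0.097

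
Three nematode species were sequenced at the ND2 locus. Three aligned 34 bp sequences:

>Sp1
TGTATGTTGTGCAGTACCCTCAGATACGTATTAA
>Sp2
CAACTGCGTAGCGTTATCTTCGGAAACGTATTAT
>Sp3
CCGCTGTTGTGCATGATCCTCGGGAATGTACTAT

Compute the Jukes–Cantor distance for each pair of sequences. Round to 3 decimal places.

Sp1–Sp2: 15/34 sites differ → p ≈ 0.441176, d = −0.75 ln(1 − 0.588235) = 0.665477 ≈ 0.665.
Sp1–Sp3: 13/34 sites differ → p ≈ 0.382353, d = −0.75 ln(1 − 0.509804) = 0.534712 ≈ 0.535.
Sp2–Sp3: 12/34 sites differ → p ≈ 0.352941, d = −0.75 ln(1 − 0.470588) = 0.476991 ≈ 0.477.

d(Sp1,Sp2) = 0.665, d(Sp1,Sp3) = 0.535, d(Sp2,Sp3) = 0.477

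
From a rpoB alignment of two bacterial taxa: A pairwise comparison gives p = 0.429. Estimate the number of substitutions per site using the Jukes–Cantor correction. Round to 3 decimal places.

d = −(3/4) ln(1 − 4p/3) = −0.75 ln(1 − 0.572) = −0.75 ln(0.428)
  = −0.75 × (-0.848632) = 0.636474 substitutions/site.

0.636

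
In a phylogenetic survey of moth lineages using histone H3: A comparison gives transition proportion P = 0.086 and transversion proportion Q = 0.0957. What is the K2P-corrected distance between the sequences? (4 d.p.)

Under the Kimura two-parameter model, d = −½ ln(1 − 2P − Q) − ¼ ln(1 − 2Q).
1 − 2P − Q = 0.7323, giving −½ ln(0.7323) = 0.155783.
1 − 2Q = 0.8086, giving −¼ ln(0.8086) = 0.053113.
d = 0.155783 + 0.053113 = 0.208896.

0.2089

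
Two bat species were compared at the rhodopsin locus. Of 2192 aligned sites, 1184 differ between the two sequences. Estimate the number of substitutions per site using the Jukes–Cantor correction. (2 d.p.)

0.96

p = 1184/2192 ≈ 0.540146.
d = −(3/4) ln(1 − 4p/3) = −0.75 ln(1 − 0.720195) = −0.75 ln(0.279805)
  = −0.75 × (-1.273662) = 0.955247 substitutions/site.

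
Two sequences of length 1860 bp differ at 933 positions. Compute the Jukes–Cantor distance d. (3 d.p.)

0.829

p = 933/1860 ≈ 0.501613.
d = −(3/4) ln(1 − 4p/3) = −0.75 ln(1 − 0.668817) = −0.75 ln(0.331183)
  = −0.75 × (-1.105084) = 0.828813 substitutions/site.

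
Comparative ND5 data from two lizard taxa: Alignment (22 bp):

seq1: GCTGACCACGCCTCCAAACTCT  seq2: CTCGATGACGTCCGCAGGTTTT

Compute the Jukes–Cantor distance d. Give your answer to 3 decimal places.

The sequences differ at 12 of 22 sites, so p = 12/22 ≈ 0.545455.
d = −(3/4) ln(1 − 4p/3) = −0.75 ln(1 − 0.727273) = −0.75 ln(0.272727)
  = −0.75 × (-1.299284) = 0.974463 substitutions/site.

0.974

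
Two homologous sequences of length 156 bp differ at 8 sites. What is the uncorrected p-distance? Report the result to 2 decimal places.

p = 8/156 = 0.051282… ≈ 0.05 (to 2 d.p.).

0.05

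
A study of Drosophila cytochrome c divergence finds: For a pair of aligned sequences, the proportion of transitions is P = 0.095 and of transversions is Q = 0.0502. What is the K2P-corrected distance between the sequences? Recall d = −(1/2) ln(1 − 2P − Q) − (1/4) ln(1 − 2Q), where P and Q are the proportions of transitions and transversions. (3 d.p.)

Under the Kimura two-parameter model, d = −½ ln(1 − 2P − Q) − ¼ ln(1 − 2Q).
1 − 2P − Q = 0.7598, giving −½ ln(0.7598) = 0.137350.
1 − 2Q = 0.8996, giving −¼ ln(0.8996) = 0.026451.
d = 0.137350 + 0.026451 = 0.163801.

0.164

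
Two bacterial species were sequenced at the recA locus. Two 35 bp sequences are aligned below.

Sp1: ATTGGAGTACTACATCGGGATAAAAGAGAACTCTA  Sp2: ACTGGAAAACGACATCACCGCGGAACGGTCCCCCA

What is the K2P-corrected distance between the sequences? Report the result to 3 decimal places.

Of 35 sites, 10 differences are transitions and 7 are transversions, so P = 10/35 ≈ 0.285714 and Q = 7/35 = 0.2.
Under the Kimura two-parameter model, d = −½ ln(1 − 2P − Q) − ¼ ln(1 − 2Q).
1 − 2P − Q = 0.228572, giving −½ ln(0.228572) = 0.737952.
1 − 2Q = 0.6, giving −¼ ln(0.6) = 0.127706.
d = 0.737952 + 0.127706 = 0.865658.

0.866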